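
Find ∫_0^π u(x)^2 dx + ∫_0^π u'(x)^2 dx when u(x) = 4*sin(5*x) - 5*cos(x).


||u||_{H^1(0,π)}^2 = 233*π

u'(x) = 5*sin(x) + 20*cos(5*x).
Expand u² and (u')² and integrate term by term on (0, π), using: for integers n ≥ 1, ∫_0^π sin²(nx) dx = ∫_0^π cos²(nx) dx = π/2; for n ≠ n', ∫_0^π sin(nx)sin(n'x) dx = ∫_0^π cos(nx)cos(n'x) dx = 0; and by product-to-sum, ∫_0^π sin(nx)cos(n'x) dx = ½∫_0^π [sin((n+n')x) + sin((n−n')x)] dx, which is 0 when n+n' is even and 2n/(n²−n'²) when n+n' is odd (it need not vanish on (0, π)).
  u² squared terms: (-5)²·∫cos(x)² dx = 25·π/2 = 25*π/2;  (4)²·∫sin(5x)² dx = 16·π/2 = 8*π.
  u² cross terms: 2·(-5)·(4)·∫cos(x)·sin(5x) dx = -40·(0) = 0.
  So ∫_0^π u² dx = 25*π/2 + 8*π + 0 = 41*π/2.
  (u')² squared terms: (5)²·∫sin(x)² dx = 25·π/2 = 25*π/2;  (20)²·∫cos(5x)² dx = 400·π/2 = 200*π.
  (u')² cross terms: 2·(5)·(20)·∫sin(x)·cos(5x) dx = 200·(0) = 0.
  So ∫_0^π (u')² dx = 25*π/2 + 200*π + 0 = 425*π/2.
||u||_{H^1}^2 = (41*π/2) + (425*π/2) = 233*π.


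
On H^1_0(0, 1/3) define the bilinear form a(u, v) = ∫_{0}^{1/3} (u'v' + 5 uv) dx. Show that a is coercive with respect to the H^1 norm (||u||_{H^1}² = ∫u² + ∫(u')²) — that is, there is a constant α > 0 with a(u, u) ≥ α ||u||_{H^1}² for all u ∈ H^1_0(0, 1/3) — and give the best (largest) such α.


α = 1

Coercivity of a(·,·) on H^1_0(0, 1/3) means a(u, u) ≥ α ||u||_{H^1}² for every u ∈ H^1_0.
The interval has length L = 1/3, and Poincaré/coercivity depend only on L. Here a(u, u) = ∫(u')² + (5)·∫u².
Here c = 5 ≥ 1, so a(u,u) = ∫(u')² + c∫u² ≥ ∫(u')² + ∫u² = ||u||_{H^1}², i.e. α = 1 works. No larger α is possible: a(u,u) ≥ α||u||_{H^1}² means (1−α)∫(u')² ≥ (α−c)∫u², and for the modes u_n = sin(nπ(x−x₀)/L) (x₀ the left endpoint) one has ∫u_n²/∫(u_n')² = (L/(nπ))² → 0, so a(u_n,u_n)/||u_n||_{H^1}² → 1. Hence the optimal constant is α = 1.
Therefore α = 1.


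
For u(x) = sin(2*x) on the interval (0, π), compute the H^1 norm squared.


||u||_{H^1(0,π)}^2 = 5*π/2

u'(x) = 2*cos(2*x).
Expand u² and (u')² and integrate term by term on (0, π), using: for integers n ≥ 1, ∫_0^π sin²(nx) dx = ∫_0^π cos²(nx) dx = π/2; for n ≠ n', ∫_0^π sin(nx)sin(n'x) dx = ∫_0^π cos(nx)cos(n'x) dx = 0; and by product-to-sum, ∫_0^π sin(nx)cos(n'x) dx = ½∫_0^π [sin((n+n')x) + sin((n−n')x)] dx, which is 0 when n+n' is even and 2n/(n²−n'²) when n+n' is odd (it need not vanish on (0, π)).
  u² squared terms: (1)²·∫sin(2x)² dx = 1·π/2 = π/2.
  So ∫_0^π u² dx = π/2.
  (u')² squared terms: (2)²·∫cos(2x)² dx = 4·π/2 = 2*π.
  So ∫_0^π (u')² dx = 2*π.
||u||_{H^1}^2 = (π/2) + (2*π) = 5*π/2.


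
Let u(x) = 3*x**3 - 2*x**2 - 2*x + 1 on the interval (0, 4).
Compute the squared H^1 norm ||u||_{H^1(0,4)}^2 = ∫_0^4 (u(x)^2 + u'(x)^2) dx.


||u||_{H^1}^2 = 2499092/105

The H^1 norm (squared) on an interval (0, L) is
  ||u||_{H^1}^2 = ∫_0^L u(x)^2 dx + ∫_0^L u'(x)^2 dx.
Compute u'(x) = 9*x**2 - 4*x - 2.
Then u(x)^2 = 9*x**6 - 12*x**5 - 8*x**4 + 14*x**3 - 4*x + 1 and u'(x)^2 = 81*x**4 - 72*x**3 - 20*x**2 + 16*x + 4.
Integrate each monomial from 0 to 4 using ∫_0^4 c·x^n dx = c·4^(n+1)/(n+1):
  ∫_0^4 u(x)^2 dx = ∫_0^4 (9*x^6 - 12*x^5 - 8*x^4 + 14*x^3 - 4*x + 1) dx. Term by term:
    ∫_0^4 9*x^6 dx = 147456/7;  ∫_0^4 -12*x^5 dx = -8192;  ∫_0^4 -8*x^4 dx = -8192/5;
    ∫_0^4 14*x^3 dx = 896;  ∫_0^4 -4*x dx = -32;  ∫_0^4 1 dx = 4.
  Sum: 147456/7 − 8192 − 8192/5 + 896 − 32 + 4 = 423596/35.
  ∫_0^4 u'(x)^2 dx = ∫_0^4 (81*x^4 - 72*x^3 - 20*x^2 + 16*x + 4) dx. Term by term:
    ∫_0^4 81*x^4 dx = 82944/5;  ∫_0^4 -72*x^3 dx = -4608;  ∫_0^4 -20*x^2 dx = -1280/3;
    ∫_0^4 16*x dx = 128;  ∫_0^4 4 dx = 16.
  Sum: 82944/5 − 4608 − 1280/3 + 128 + 16 = 175472/15.
Adding: ||u||_{H^1}^2 = 423596/35 + 175472/15 = 2499092/105.


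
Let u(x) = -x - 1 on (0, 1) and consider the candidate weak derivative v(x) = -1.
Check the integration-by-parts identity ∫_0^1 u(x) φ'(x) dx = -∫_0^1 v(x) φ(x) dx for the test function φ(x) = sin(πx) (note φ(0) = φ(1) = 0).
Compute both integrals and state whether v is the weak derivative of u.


LHS = 2/π, RHS = 2/π. Yes, v = u' weakly.

u(x) = -x - 1, classical derivative u'(x) = -1.
φ(x) = sin(πx), so φ'(x) = π*cos(π*x).
Note φ(0) = φ(1) = 0, so the boundary term u·φ vanishes.
LHS = ∫_0^1 u(x) φ'(x) dx = ∫_0^1 (-π*x*cos(π*x) - π*cos(π*x)) dx. Term by term:
  ∫_0^1 -π*cos(π*x) dx = 0;  ∫_0^1 -π*x*cos(π*x) dx = 2/π.
Sum: 0 + 2/π = 2/π.
So LHS = 2/π.
∫_0^1 v(x) φ(x) dx = ∫_0^1 (-sin(π*x)) dx. Term by term:
  ∫_0^1 -sin(π*x) dx = -2/π.
So RHS = -∫_0^1 v(x) φ(x) dx = 2/π.
LHS = RHS, so the identity holds for this test φ.
Moreover u is smooth here and v(x) = u'(x) = -1 pointwise, so the identity holds for every test function. Hence v is the weak derivative of u.


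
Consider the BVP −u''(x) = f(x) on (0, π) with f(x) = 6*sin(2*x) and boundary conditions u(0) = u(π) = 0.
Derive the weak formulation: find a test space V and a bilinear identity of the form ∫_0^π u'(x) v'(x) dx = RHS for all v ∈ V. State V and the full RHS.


V = H^1_0(0, π) (so v(0) = v(π) = 0); weak form: ∫_0^π u'v' dx = ∫_0^π (6*sin(2*x)) v dx for all v ∈ V.

Multiply both sides by a test function v and integrate from 0 to π:
  ∫_0^π −u''(x) v(x) dx = ∫_0^π f(x) v(x) dx.
Integrate the LHS by parts once:
  ∫_0^π −u'' v dx = −[u'(x) v(x)]_0^π + ∫_0^π u'(x) v'(x) dx.
Thus ∫_0^π u'(x) v'(x) dx = ∫_0^π f(x) v(x) dx + [u'(x) v(x)]_0^π.
Choose V so that boundary terms are either known or forced to vanish.
u is Dirichlet: u(0) = u(π) = 0. Let V = H^1_0(0, π); then v(0) = v(π) = 0, and [u' v]_0^π = 0.
Weak formulation: find u (satisfying any essential BC) such that ∫_0^π u'(x) v'(x) dx = ∫_0^π f v dx for all v ∈ V.
Substituting f(x) = 6*sin(2*x), the right-hand side is ∫_0^π (6*sin(2*x)) v dx.


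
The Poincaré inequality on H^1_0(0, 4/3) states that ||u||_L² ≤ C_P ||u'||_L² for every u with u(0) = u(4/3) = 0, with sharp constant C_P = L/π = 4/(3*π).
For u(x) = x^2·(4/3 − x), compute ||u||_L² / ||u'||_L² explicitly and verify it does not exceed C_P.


||u||_L² / ||u'||_L² = 2*sqrt(14)/21 < C_P = 4/(3*π).

u(x) = x^2·(4/3 − x), so u'(x) = x*(8 - 9*x)/3.
u(x) = x^2·(4/3 − x) vanishes at x = 0 and x = 4/3, so u ∈ H^1_0(0, 4/3). Differentiate via the product rule and integrate the resulting polynomials term by term.
  ∫_0^4/3 u² dx = ∫_0^4/3 (x^6 - 8*x^5/3 + 16*x^4/9) dx. Term by term:
    ∫_0^4/3 x^6 dx = 16384/15309;  ∫_0^4/3 -8*x^5/3 dx = -16384/6561;  ∫_0^4/3 16*x^4/9 dx = 16384/10935.
  Sum: 16384/15309 − 16384/6561 + 16384/10935 = 16384/229635.
  ∫_0^4/3 (u')² dx = ∫_0^4/3 (9*x^4 - 16*x^3 + 64*x^2/9) dx. Term by term:
    ∫_0^4/3 9*x^4 dx = 1024/135;  ∫_0^4/3 -16*x^3 dx = -1024/81;  ∫_0^4/3 64*x^2/9 dx = 4096/729.
  Sum: 1024/135 − 1024/81 + 4096/729 = 2048/3645.
∫_0^4/3 u² dx = 16384/229635, so ||u||_L² = 128*sqrt(35)/2835.
∫_0^4/3 (u')² dx = 2048/3645, so ||u'||_L² = 32*sqrt(10)/135.
Ratio ||u||_L² / ||u'||_L² = 2*sqrt(14)/21.
Sharp Poincaré constant on H^1_0(0, 4/3) is C_P = L/π = 4/(3*π), achieved by sin(3*π/4·x).
A polynomial bump cannot attain the sharp Poincaré constant (only the first sine eigenfunction does), so the ratio is strictly less than C_P, consistent with ||u||_L² ≤ C_P ||u'||_L².


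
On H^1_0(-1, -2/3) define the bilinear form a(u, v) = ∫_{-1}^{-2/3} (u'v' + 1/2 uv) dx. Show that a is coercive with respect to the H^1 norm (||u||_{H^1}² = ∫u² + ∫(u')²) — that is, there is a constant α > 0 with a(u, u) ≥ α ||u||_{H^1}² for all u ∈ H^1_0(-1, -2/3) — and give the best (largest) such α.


α = (1 + 18*π^2)/(2*(1 + 9*π^2))

Coercivity of a(·,·) on H^1_0(-1, -2/3) means a(u, u) ≥ α ||u||_{H^1}² for every u ∈ H^1_0.
The interval has length L = 1/3, and Poincaré/coercivity depend only on L. Here a(u, u) = ∫(u')² + (1/2)·∫u².
Here 0 < c = 1/2 < 1. The condition a(u,u) ≥ α||u||_{H^1}² reads (1−α)∫(u')² ≥ (α−c)∫u². Any admissible α is ≤ 1 (rapidly oscillating u have ∫u²/∫(u')² → 0), and α = 1 would force 0 ≥ (1−c)∫u², impossible since c < 1; so 1−α > 0. By the sharp Poincaré inequality on H^1_0 of an interval of length L, ∫(u')² ≥ (π/L)²∫u² with equality for the first sine mode sin(π(x−x₀)/L) (x₀ the left endpoint), so the inequality holds for all u iff (1−α)(π/L)² ≥ α − c, i.e. α ≤ ((π/L)² + c)/((π/L)² + 1) = (1 + c(L/π)²)/(1 + (L/π)²). With (π/L)² = 9*π^2 and c = 1/2, the largest admissible constant is α = ((π/L)² + c)/((π/L)² + 1).
Simplifying, α = (1 + 18*π^2)/(2*(1 + 9*π^2)).


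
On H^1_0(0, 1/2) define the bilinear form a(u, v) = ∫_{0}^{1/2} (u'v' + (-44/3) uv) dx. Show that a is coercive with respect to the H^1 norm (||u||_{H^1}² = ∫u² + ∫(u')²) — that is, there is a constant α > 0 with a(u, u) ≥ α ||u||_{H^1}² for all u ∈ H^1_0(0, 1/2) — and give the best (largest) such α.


α = 4*(-11 + 3*π^2)/(3*(1 + 4*π^2))

Coercivity of a(·,·) on H^1_0(0, 1/2) means a(u, u) ≥ α ||u||_{H^1}² for every u ∈ H^1_0.
The interval has length L = 1/2, and Poincaré/coercivity depend only on L. Here a(u, u) = ∫(u')² + (-44/3)·∫u².
Here c = -44/3 < 0 with |c| < (π/L)² = 4*π^2, so coercivity still holds. The condition a(u,u) ≥ α||u||_{H^1}² reads (1−α)∫(u')² ≥ (α−c)∫u². Any admissible α is ≤ 1 (rapidly oscillating u have ∫u²/∫(u')² → 0), and α = 1 would force 0 ≥ (1−c)∫u², impossible since c < 1; so 1−α > 0. By the sharp Poincaré inequality on H^1_0 of an interval of length L, ∫(u')² ≥ (π/L)²∫u² with equality for the first sine mode sin(π(x−x₀)/L) (x₀ the left endpoint), so the inequality holds for all u iff (1−α)(π/L)² ≥ α − c, i.e. α ≤ ((π/L)² + c)/((π/L)² + 1) = (1 + c(L/π)²)/(1 + (L/π)²). (Direct route, valid since c ≤ 0: Poincaré gives c∫u² ≥ c(L/π)²∫(u')², so a(u,u) ≥ (1 + c(L/π)²)∫(u')², while ||u||_{H^1}² ≤ (1 + (L/π)²)∫(u')²; dividing yields the same α.) With (π/L)² = 4*π^2 and c = -44/3, the largest admissible constant is α = ((π/L)² + c)/((π/L)² + 1).
Simplifying, α = 4*(-11 + 3*π^2)/(3*(1 + 4*π^2)).


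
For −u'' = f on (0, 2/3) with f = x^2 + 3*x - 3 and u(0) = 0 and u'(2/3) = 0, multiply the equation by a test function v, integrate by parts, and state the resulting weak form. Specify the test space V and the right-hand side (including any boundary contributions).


V = {v ∈ H^1(0, 2/3) : v(0) = 0} (test functions vanish at x = 0 where u is specified); weak form: ∫_0^2/3 u'v' dx = ∫_0^2/3 (x^2 + 3*x - 3) v dx for all v ∈ V.

Multiply both sides by a test function v and integrate from 0 to 2/3:
  ∫_0^2/3 −u''(x) v(x) dx = ∫_0^2/3 f(x) v(x) dx.
Integrate the LHS by parts once:
  ∫_0^2/3 −u'' v dx = −[u'(x) v(x)]_0^2/3 + ∫_0^2/3 u'(x) v'(x) dx.
Thus ∫_0^2/3 u'(x) v'(x) dx = ∫_0^2/3 f(x) v(x) dx + [u'(x) v(x)]_0^2/3.
Choose V so that boundary terms are either known or forced to vanish.
Mixed BC: u(0) = 0 (Dirichlet) and u'(2/3) = 0 (Neumann). Define V = {v ∈ H^1(0, 2/3) : v(0) = 0}. Then [u' v]_0^2/3 = u'(2/3)·v(2/3) − u'(0)·0 = 0.
Weak formulation: find u (satisfying any essential BC) such that ∫_0^2/3 u'(x) v'(x) dx = ∫_0^2/3 f v dx for all v ∈ V (Dirichlet at 0 absorbed into V; the Neumann datum at x = 2/3 is zero, so no boundary term remains).
Substituting f(x) = x^2 + 3*x - 3, the right-hand side is ∫_0^2/3 (x^2 + 3*x - 3) v dx.


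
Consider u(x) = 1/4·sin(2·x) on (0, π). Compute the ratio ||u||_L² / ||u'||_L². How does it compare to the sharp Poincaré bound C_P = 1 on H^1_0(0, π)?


||u||_L² / ||u'||_L² = 1/2 < C_P = 1.

u(x) = 1/4·sin(2·x), so u'(x) = cos(2*x)/2.
Writing u(x) = A·sin(kπx/L) with A = 1/4 and k = 2, use ∫_0^L sin²(kπx/L) dx = L/2 and ∫_0^L cos²(kπx/L) dx = L/2.
u² = 1/16·sin²(2·x) and (u')² = 1/4·cos²(2·x), and each of sin², cos² integrates to L/2 = π/2 over (0, π).
∫_0^π u² dx = π/32, so ||u||_L² = sqrt(2)*sqrt(π)/8.
∫_0^π (u')² dx = π/8, so ||u'||_L² = sqrt(2)*sqrt(π)/4.
Ratio ||u||_L² / ||u'||_L² = 1/2.
Sharp Poincaré constant on H^1_0(0, π) is C_P = L/π = 1, achieved by sin(x).
This is the k = 2 harmonic; the ratio L/(kπ) is strictly less than C_P = L/π, consistent with the sharp inequality ||u||_L² ≤ C_P ||u'||_L².


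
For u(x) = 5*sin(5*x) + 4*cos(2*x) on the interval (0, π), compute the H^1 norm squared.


||u||_{H^1(0,π)}^2 = 2000/21 + 365*π

u'(x) = -8*sin(2*x) + 25*cos(5*x).
Expand u² and (u')² and integrate term by term on (0, π), using: for integers n ≥ 1, ∫_0^π sin²(nx) dx = ∫_0^π cos²(nx) dx = π/2; for n ≠ n', ∫_0^π sin(nx)sin(n'x) dx = ∫_0^π cos(nx)cos(n'x) dx = 0; and by product-to-sum, ∫_0^π sin(nx)cos(n'x) dx = ½∫_0^π [sin((n+n')x) + sin((n−n')x)] dx, which is 0 when n+n' is even and 2n/(n²−n'²) when n+n' is odd (it need not vanish on (0, π)).
  u² squared terms: (4)²·∫cos(2x)² dx = 16·π/2 = 8*π;  (5)²·∫sin(5x)² dx = 25·π/2 = 25*π/2.
  u² cross terms: 2·(4)·(5)·∫cos(2x)·sin(5x) dx = 40·(10/21) = 400/21.
  So ∫_0^π u² dx = 8*π + 25*π/2 + 400/21 = 400/21 + 41*π/2.
  (u')² squared terms: (-8)²·∫sin(2x)² dx = 64·π/2 = 32*π;  (25)²·∫cos(5x)² dx = 625·π/2 = 625*π/2.
  (u')² cross terms: 2·(-8)·(25)·∫sin(2x)·cos(5x) dx = -400·(-4/21) = 1600/21.
  So ∫_0^π (u')² dx = 32*π + 625*π/2 + 1600/21 = 1600/21 + 689*π/2.
||u||_{H^1}^2 = (400/21 + 41*π/2) + (1600/21 + 689*π/2) = 2000/21 + 365*π.


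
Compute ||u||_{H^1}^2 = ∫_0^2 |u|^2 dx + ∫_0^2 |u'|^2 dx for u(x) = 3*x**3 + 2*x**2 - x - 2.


||u||_{H^1}^2 = 35006/35

The H^1 norm (squared) on an interval (0, L) is
  ||u||_{H^1}^2 = ∫_0^L u(x)^2 dx + ∫_0^L u'(x)^2 dx.
Compute u'(x) = 9*x**2 + 4*x - 1.
Then u(x)^2 = 9*x**6 + 12*x**5 - 2*x**4 - 16*x**3 - 7*x**2 + 4*x + 4 and u'(x)^2 = 81*x**4 + 72*x**3 - 2*x**2 - 8*x + 1.
Integrate each monomial from 0 to 2 using ∫_0^2 c·x^n dx = c·2^(n+1)/(n+1):
  ∫_0^2 u(x)^2 dx = ∫_0^2 (9*x^6 + 12*x^5 - 2*x^4 - 16*x^3 - 7*x^2 + 4*x + 4) dx. Term by term:
    ∫_0^2 9*x^6 dx = 1152/7;  ∫_0^2 12*x^5 dx = 128;  ∫_0^2 -2*x^4 dx = -64/5;
    ∫_0^2 -16*x^3 dx = -64;  ∫_0^2 -7*x^2 dx = -56/3;  ∫_0^2 4*x dx = 8;
    ∫_0^2 4 dx = 8.
  Sum: 1152/7 + 128 − 64/5 − 64 − 56/3 + 8 + 8 = 22376/105.
  ∫_0^2 u'(x)^2 dx = ∫_0^2 (81*x^4 + 72*x^3 - 2*x^2 - 8*x + 1) dx. Term by term:
    ∫_0^2 81*x^4 dx = 2592/5;  ∫_0^2 72*x^3 dx = 288;  ∫_0^2 -2*x^2 dx = -16/3;
    ∫_0^2 -8*x dx = -16;  ∫_0^2 1 dx = 2.
  Sum: 2592/5 + 288 − 16/3 − 16 + 2 = 11806/15.
Adding: ||u||_{H^1}^2 = 22376/105 + 11806/15 = 35006/35.


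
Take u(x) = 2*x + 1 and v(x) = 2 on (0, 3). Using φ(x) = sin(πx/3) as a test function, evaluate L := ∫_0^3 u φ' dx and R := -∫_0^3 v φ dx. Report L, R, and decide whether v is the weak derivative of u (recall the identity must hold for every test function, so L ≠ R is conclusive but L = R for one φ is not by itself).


LHS = -12/π, RHS = -12/π. Yes, v = u' weakly.

u(x) = 2*x + 1, classical derivative u'(x) = 2.
φ(x) = sin(πx/3), so φ'(x) = π*cos(π*x/3)/3.
Note φ(0) = φ(3) = 0, so the boundary term u·φ vanishes.
LHS = ∫_0^3 u(x) φ'(x) dx = ∫_0^3 (2*π*x*cos(π*x/3)/3 + π*cos(π*x/3)/3) dx. Term by term:
  ∫_0^3 π*cos(π*x/3)/3 dx = 0;  ∫_0^3 2*π*x*cos(π*x/3)/3 dx = -12/π.
Sum: 0 − 12/π = -12/π.
So LHS = -12/π.
∫_0^3 v(x) φ(x) dx = ∫_0^3 (2*sin(π*x/3)) dx. Term by term:
  ∫_0^3 2*sin(π*x/3) dx = 12/π.
So RHS = -∫_0^3 v(x) φ(x) dx = -12/π.
LHS = RHS, so the identity holds for this test φ.
Moreover u is smooth here and v(x) = u'(x) = 2 pointwise, so the identity holds for every test function. Hence v is the weak derivative of u.


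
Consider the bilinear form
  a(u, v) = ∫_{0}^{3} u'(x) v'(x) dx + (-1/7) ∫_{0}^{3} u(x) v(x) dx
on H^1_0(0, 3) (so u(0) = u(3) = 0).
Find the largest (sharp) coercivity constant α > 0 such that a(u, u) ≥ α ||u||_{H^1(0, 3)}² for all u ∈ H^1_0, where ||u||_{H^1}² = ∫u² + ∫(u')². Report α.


α = (-9/7 + π^2)/(9 + π^2)

Coercivity of a(·,·) on H^1_0(0, 3) means a(u, u) ≥ α ||u||_{H^1}² for every u ∈ H^1_0.
The interval has length L = 3, and Poincaré/coercivity depend only on L. Here a(u, u) = ∫(u')² + (-1/7)·∫u².
Here c = -1/7 < 0 with |c| < (π/L)² = π^2/9, so coercivity still holds. The condition a(u,u) ≥ α||u||_{H^1}² reads (1−α)∫(u')² ≥ (α−c)∫u². Any admissible α is ≤ 1 (rapidly oscillating u have ∫u²/∫(u')² → 0), and α = 1 would force 0 ≥ (1−c)∫u², impossible since c < 1; so 1−α > 0. By the sharp Poincaré inequality on H^1_0 of an interval of length L, ∫(u')² ≥ (π/L)²∫u² with equality for the first sine mode sin(π(x−x₀)/L) (x₀ the left endpoint), so the inequality holds for all u iff (1−α)(π/L)² ≥ α − c, i.e. α ≤ ((π/L)² + c)/((π/L)² + 1) = (1 + c(L/π)²)/(1 + (L/π)²). (Direct route, valid since c ≤ 0: Poincaré gives c∫u² ≥ c(L/π)²∫(u')², so a(u,u) ≥ (1 + c(L/π)²)∫(u')², while ||u||_{H^1}² ≤ (1 + (L/π)²)∫(u')²; dividing yields the same α.) With (π/L)² = π^2/9 and c = -1/7, the largest admissible constant is α = ((π/L)² + c)/((π/L)² + 1).
Simplifying, α = (-9/7 + π^2)/(9 + π^2).


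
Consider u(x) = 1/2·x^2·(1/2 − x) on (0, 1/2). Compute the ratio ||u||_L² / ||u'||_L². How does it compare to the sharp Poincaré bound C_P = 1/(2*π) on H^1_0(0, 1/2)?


||u||_L² / ||u'||_L² = sqrt(14)/28 < C_P = 1/(2*π).

u(x) = 1/2·x^2·(1/2 − x), so u'(x) = x*(1 - 3*x)/2.
u(x) = 1/2·x^2·(1/2 − x) vanishes at x = 0 and x = 1/2, so u ∈ H^1_0(0, 1/2). Differentiate via the product rule and integrate the resulting polynomials term by term.
  ∫_0^1/2 u² dx = ∫_0^1/2 (x^6/4 - x^5/4 + x^4/16) dx. Term by term:
    ∫_0^1/2 x^6/4 dx = 1/3584;  ∫_0^1/2 -x^5/4 dx = -1/1536;  ∫_0^1/2 x^4/16 dx = 1/2560.
  Sum: 1/3584 − 1/1536 + 1/2560 = 1/53760.
  ∫_0^1/2 (u')² dx = ∫_0^1/2 (9*x^4/4 - 3*x^3/2 + x^2/4) dx. Term by term:
    ∫_0^1/2 9*x^4/4 dx = 9/640;  ∫_0^1/2 -3*x^3/2 dx = -3/128;  ∫_0^1/2 x^2/4 dx = 1/96.
  Sum: 9/640 − 3/128 + 1/96 = 1/960.
∫_0^1/2 u² dx = 1/53760, so ||u||_L² = sqrt(210)/3360.
∫_0^1/2 (u')² dx = 1/960, so ||u'||_L² = sqrt(15)/120.
Ratio ||u||_L² / ||u'||_L² = sqrt(14)/28.
Sharp Poincaré constant on H^1_0(0, 1/2) is C_P = L/π = 1/(2*π), achieved by sin(2*π·x).
A polynomial bump cannot attain the sharp Poincaré constant (only the first sine eigenfunction does), so the ratio is strictly less than C_P, consistent with ||u||_L² ≤ C_P ||u'||_L².


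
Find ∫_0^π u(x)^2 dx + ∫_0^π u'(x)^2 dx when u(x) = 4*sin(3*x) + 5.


||u||_{H^1(0,π)}^2 = 80/3 + 105*π

u'(x) = 12*cos(3*x).
Expand u² and (u')² and integrate term by term on (0, π), using: for integers n ≥ 1, ∫_0^π sin²(nx) dx = ∫_0^π cos²(nx) dx = π/2; for n ≠ n', ∫_0^π sin(nx)sin(n'x) dx = ∫_0^π cos(nx)cos(n'x) dx = 0; and by product-to-sum, ∫_0^π sin(nx)cos(n'x) dx = ½∫_0^π [sin((n+n')x) + sin((n−n')x)] dx, which is 0 when n+n' is even and 2n/(n²−n'²) when n+n' is odd (it need not vanish on (0, π)). For the constant mode: ∫_0^π 1 dx = π, ∫_0^π cos(nx) dx = 0, ∫_0^π sin(nx) dx = (1−(−1)^n)/n.
  u² squared terms: (5)²·∫1 dx = 25·π = 25*π;  (4)²·∫sin(3x)² dx = 16·π/2 = 8*π.
  u² cross terms: 2·(5)·(4)·∫1·sin(3x) dx = 40·(2/3) = 80/3.
  So ∫_0^π u² dx = 25*π + 8*π + 80/3 = 80/3 + 33*π.
  (u')² squared terms: (12)²·∫cos(3x)² dx = 144·π/2 = 72*π.
  So ∫_0^π (u')² dx = 72*π.
||u||_{H^1}^2 = (80/3 + 33*π) + (72*π) = 80/3 + 105*π.


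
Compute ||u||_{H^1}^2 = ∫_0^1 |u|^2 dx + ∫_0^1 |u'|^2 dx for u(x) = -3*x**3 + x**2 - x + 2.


||u||_{H^1}^2 = 1077/70

The H^1 norm (squared) on an interval (0, L) is
  ||u||_{H^1}^2 = ∫_0^L u(x)^2 dx + ∫_0^L u'(x)^2 dx.
Compute u'(x) = -9*x**2 + 2*x - 1.
Then u(x)^2 = 9*x**6 - 6*x**5 + 7*x**4 - 14*x**3 + 5*x**2 - 4*x + 4 and u'(x)^2 = 81*x**4 - 36*x**3 + 22*x**2 - 4*x + 1.
Integrate each monomial from 0 to 1 using ∫_0^1 c·x^n dx = c·1^(n+1)/(n+1):
  ∫_0^1 u(x)^2 dx = ∫_0^1 (9*x^6 - 6*x^5 + 7*x^4 - 14*x^3 + 5*x^2 - 4*x + 4) dx. Term by term:
    ∫_0^1 9*x^6 dx = 9/7;  ∫_0^1 -6*x^5 dx = -1;  ∫_0^1 7*x^4 dx = 7/5;
    ∫_0^1 -14*x^3 dx = -7/2;  ∫_0^1 5*x^2 dx = 5/3;  ∫_0^1 -4*x dx = -2;
    ∫_0^1 4 dx = 4.
  Sum: 9/7 − 1 + 7/5 − 7/2 + 5/3 − 2 + 4 = 389/210.
  ∫_0^1 u'(x)^2 dx = ∫_0^1 (81*x^4 - 36*x^3 + 22*x^2 - 4*x + 1) dx. Term by term:
    ∫_0^1 81*x^4 dx = 81/5;  ∫_0^1 -36*x^3 dx = -9;  ∫_0^1 22*x^2 dx = 22/3;
    ∫_0^1 -4*x dx = -2;  ∫_0^1 1 dx = 1.
  Sum: 81/5 − 9 + 22/3 − 2 + 1 = 203/15.
Adding: ||u||_{H^1}^2 = 389/210 + 203/15 = 1077/70.


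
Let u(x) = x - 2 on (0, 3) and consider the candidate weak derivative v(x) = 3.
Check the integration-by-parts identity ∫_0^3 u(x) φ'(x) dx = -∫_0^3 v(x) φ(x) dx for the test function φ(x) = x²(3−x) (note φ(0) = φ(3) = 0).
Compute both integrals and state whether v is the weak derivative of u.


LHS = -27/4, RHS = -81/4. No, v is not the weak derivative of u.

u(x) = x - 2, classical derivative u'(x) = 1.
φ(x) = x²(3−x), so φ'(x) = 3*x*(2 - x).
Note φ(0) = φ(3) = 0, so the boundary term u·φ vanishes.
LHS = ∫_0^3 u(x) φ'(x) dx = ∫_0^3 (-3*x^3 + 12*x^2 - 12*x) dx. Term by term:
  ∫_0^3 -3*x^3 dx = -243/4;  ∫_0^3 12*x^2 dx = 108;  ∫_0^3 -12*x dx = -54.
Sum: -243/4 + 108 − 54 = -27/4.
So LHS = -27/4.
∫_0^3 v(x) φ(x) dx = ∫_0^3 (-3*x^3 + 9*x^2) dx. Term by term:
  ∫_0^3 -3*x^3 dx = -243/4;  ∫_0^3 9*x^2 dx = 81.
Sum: -243/4 + 81 = 81/4.
So RHS = -∫_0^3 v(x) φ(x) dx = -81/4.
LHS − RHS = 27/2 ≠ 0, so the identity fails.
(For a valid weak derivative the identity must hold for EVERY test function, in particular this one. The failure shows v is NOT the weak derivative of u.)
Correct weak derivative would be u'(x) = 1.


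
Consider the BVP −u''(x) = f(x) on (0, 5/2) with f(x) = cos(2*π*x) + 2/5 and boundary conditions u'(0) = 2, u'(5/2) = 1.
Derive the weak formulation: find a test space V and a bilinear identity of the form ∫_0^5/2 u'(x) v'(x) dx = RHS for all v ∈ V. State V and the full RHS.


V = H^1(0, 5/2) (v unrestricted at boundary; u is determined up to an additive constant); weak form: ∫_0^5/2 u'v' dx = ∫_0^5/2 (cos(2*π*x) + 2/5) v dx + v(5/2) − 2·v(0) for all v ∈ V.

Multiply both sides by a test function v and integrate from 0 to 5/2:
  ∫_0^5/2 −u''(x) v(x) dx = ∫_0^5/2 f(x) v(x) dx.
Integrate the LHS by parts once:
  ∫_0^5/2 −u'' v dx = −[u'(x) v(x)]_0^5/2 + ∫_0^5/2 u'(x) v'(x) dx.
Thus ∫_0^5/2 u'(x) v'(x) dx = ∫_0^5/2 f(x) v(x) dx + [u'(x) v(x)]_0^5/2.
Choose V so that boundary terms are either known or forced to vanish.
u has inhomogeneous Neumann u'(0) = 2, u'(5/2) = 1. [u' v]_0^5/2 = (1)·v(5/2) − (2)·v(0) = v(5/2) − 2·v(0). Take V = H^1(0, 5/2); boundary term becomes part of RHS.
Weak formulation: find u (satisfying any essential BC) such that ∫_0^5/2 u'(x) v'(x) dx = ∫_0^5/2 f v dx + v(5/2) − 2·v(0) for all v ∈ V (Neumann data are natural BCs: they enter the RHS as boundary terms).
Substituting f(x) = cos(2*π*x) + 2/5, the right-hand side is ∫_0^5/2 (cos(2*π*x) + 2/5) v dx + v(5/2) − 2·v(0).
Compatibility check (pure Neumann): taking v ≡ 1 ∈ V gives 0 = ∫_0^5/2 f dx + (1) − (2), i.e. ∫_0^5/2 f dx must equal u'(0) − u'(5/2) = 1. Indeed ∫_0^5/2 (cos(2*π*x) + 2/5) dx = 1, so the data are compatible. The solution is then unique only up to an additive constant (fix it e.g. by requiring ∫_0^5/2 u dx = 0).


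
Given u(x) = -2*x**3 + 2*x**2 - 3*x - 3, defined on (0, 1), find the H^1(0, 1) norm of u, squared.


||u||_{H^1}^2 = 1014/35

The H^1 norm (squared) on an interval (0, L) is
  ||u||_{H^1}^2 = ∫_0^L u(x)^2 dx + ∫_0^L u'(x)^2 dx.
Compute u'(x) = -6*x**2 + 4*x - 3.
Then u(x)^2 = 4*x**6 - 8*x**5 + 16*x**4 - 3*x**2 + 18*x + 9 and u'(x)^2 = 36*x**4 - 48*x**3 + 52*x**2 - 24*x + 9.
Integrate each monomial from 0 to 1 using ∫_0^1 c·x^n dx = c·1^(n+1)/(n+1):
  ∫_0^1 u(x)^2 dx = ∫_0^1 (4*x^6 - 8*x^5 + 16*x^4 - 3*x^2 + 18*x + 9) dx. Term by term:
    ∫_0^1 4*x^6 dx = 4/7;  ∫_0^1 -8*x^5 dx = -4/3;  ∫_0^1 16*x^4 dx = 16/5;
    ∫_0^1 -3*x^2 dx = -1;  ∫_0^1 18*x dx = 9;  ∫_0^1 9 dx = 9.
  Sum: 4/7 − 4/3 + 16/5 − 1 + 9 + 9 = 2041/105.
  ∫_0^1 u'(x)^2 dx = ∫_0^1 (36*x^4 - 48*x^3 + 52*x^2 - 24*x + 9) dx. Term by term:
    ∫_0^1 36*x^4 dx = 36/5;  ∫_0^1 -48*x^3 dx = -12;  ∫_0^1 52*x^2 dx = 52/3;
    ∫_0^1 -24*x dx = -12;  ∫_0^1 9 dx = 9.
  Sum: 36/5 − 12 + 52/3 − 12 + 9 = 143/15.
Adding: ||u||_{H^1}^2 = 2041/105 + 143/15 = 1014/35.


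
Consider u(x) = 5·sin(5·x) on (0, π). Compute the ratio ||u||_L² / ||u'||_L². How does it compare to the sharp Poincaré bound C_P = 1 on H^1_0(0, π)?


||u||_L² / ||u'||_L² = 1/5 < C_P = 1.

u(x) = 5·sin(5·x), so u'(x) = 25*cos(5*x).
Writing u(x) = A·sin(kπx/L) with A = 5 and k = 5, use ∫_0^L sin²(kπx/L) dx = L/2 and ∫_0^L cos²(kπx/L) dx = L/2.
u² = 25·sin²(5·x) and (u')² = 625·cos²(5·x), and each of sin², cos² integrates to L/2 = π/2 over (0, π).
∫_0^π u² dx = 25*π/2, so ||u||_L² = 5*sqrt(2)*sqrt(π)/2.
∫_0^π (u')² dx = 625*π/2, so ||u'||_L² = 25*sqrt(2)*sqrt(π)/2.
Ratio ||u||_L² / ||u'||_L² = 1/5.
Sharp Poincaré constant on H^1_0(0, π) is C_P = L/π = 1, achieved by sin(x).
This is the k = 5 harmonic; the ratio L/(kπ) is strictly less than C_P = L/π, consistent with the sharp inequality ||u||_L² ≤ C_P ||u'||_L².


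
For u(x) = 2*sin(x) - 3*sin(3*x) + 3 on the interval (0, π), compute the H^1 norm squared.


||u||_{H^1(0,π)}^2 = 12 + 58*π

u'(x) = 2*cos(x) - 9*cos(3*x).
Expand u² and (u')² and integrate term by term on (0, π), using: for integers n ≥ 1, ∫_0^π sin²(nx) dx = ∫_0^π cos²(nx) dx = π/2; for n ≠ n', ∫_0^π sin(nx)sin(n'x) dx = ∫_0^π cos(nx)cos(n'x) dx = 0; and by product-to-sum, ∫_0^π sin(nx)cos(n'x) dx = ½∫_0^π [sin((n+n')x) + sin((n−n')x)] dx, which is 0 when n+n' is even and 2n/(n²−n'²) when n+n' is odd (it need not vanish on (0, π)). For the constant mode: ∫_0^π 1 dx = π, ∫_0^π cos(nx) dx = 0, ∫_0^π sin(nx) dx = (1−(−1)^n)/n.
  u² squared terms: (3)²·∫1 dx = 9·π = 9*π;  (-3)²·∫sin(3x)² dx = 9·π/2 = 9*π/2;  (2)²·∫sin(x)² dx = 4·π/2 = 2*π.
  u² cross terms: 2·(3)·(-3)·∫1·sin(3x) dx = -18·(2/3) = -12;  2·(3)·(2)·∫1·sin(x) dx = 12·(2) = 24;  2·(-3)·(2)·∫sin(3x)·sin(x) dx = -12·(0) = 0.
  So ∫_0^π u² dx = 9*π + 9*π/2 + 2*π − 12 + 24 + 0 = 12 + 31*π/2.
  (u')² squared terms: (-9)²·∫cos(3x)² dx = 81·π/2 = 81*π/2;  (2)²·∫cos(x)² dx = 4·π/2 = 2*π.
  (u')² cross terms: 2·(-9)·(2)·∫cos(3x)·cos(x) dx = -36·(0) = 0.
  So ∫_0^π (u')² dx = 81*π/2 + 2*π + 0 = 85*π/2.
||u||_{H^1}^2 = (12 + 31*π/2) + (85*π/2) = 12 + 58*π.


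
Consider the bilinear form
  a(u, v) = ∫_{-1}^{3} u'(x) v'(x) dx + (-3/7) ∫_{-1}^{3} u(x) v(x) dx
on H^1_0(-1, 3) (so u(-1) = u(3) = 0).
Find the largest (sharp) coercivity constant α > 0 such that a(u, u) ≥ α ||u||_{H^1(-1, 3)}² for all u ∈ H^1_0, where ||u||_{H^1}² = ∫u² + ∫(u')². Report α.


α = (-48/7 + π^2)/(π^2 + 16)

Coercivity of a(·,·) on H^1_0(-1, 3) means a(u, u) ≥ α ||u||_{H^1}² for every u ∈ H^1_0.
The interval has length L = 4, and Poincaré/coercivity depend only on L. Here a(u, u) = ∫(u')² + (-3/7)·∫u².
Here c = -3/7 < 0 with |c| < (π/L)² = π^2/16, so coercivity still holds. The condition a(u,u) ≥ α||u||_{H^1}² reads (1−α)∫(u')² ≥ (α−c)∫u². Any admissible α is ≤ 1 (rapidly oscillating u have ∫u²/∫(u')² → 0), and α = 1 would force 0 ≥ (1−c)∫u², impossible since c < 1; so 1−α > 0. By the sharp Poincaré inequality on H^1_0 of an interval of length L, ∫(u')² ≥ (π/L)²∫u² with equality for the first sine mode sin(π(x−x₀)/L) (x₀ the left endpoint), so the inequality holds for all u iff (1−α)(π/L)² ≥ α − c, i.e. α ≤ ((π/L)² + c)/((π/L)² + 1) = (1 + c(L/π)²)/(1 + (L/π)²). (Direct route, valid since c ≤ 0: Poincaré gives c∫u² ≥ c(L/π)²∫(u')², so a(u,u) ≥ (1 + c(L/π)²)∫(u')², while ||u||_{H^1}² ≤ (1 + (L/π)²)∫(u')²; dividing yields the same α.) With (π/L)² = π^2/16 and c = -3/7, the largest admissible constant is α = ((π/L)² + c)/((π/L)² + 1).
Simplifying, α = (-48/7 + π^2)/(π^2 + 16).


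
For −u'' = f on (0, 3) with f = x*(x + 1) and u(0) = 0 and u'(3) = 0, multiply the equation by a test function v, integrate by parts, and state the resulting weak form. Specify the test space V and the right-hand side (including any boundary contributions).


V = {v ∈ H^1(0, 3) : v(0) = 0} (test functions vanish at x = 0 where u is specified); weak form: ∫_0^3 u'v' dx = ∫_0^3 (x*(x + 1)) v dx for all v ∈ V.

Multiply both sides by a test function v and integrate from 0 to 3:
  ∫_0^3 −u''(x) v(x) dx = ∫_0^3 f(x) v(x) dx.
Integrate the LHS by parts once:
  ∫_0^3 −u'' v dx = −[u'(x) v(x)]_0^3 + ∫_0^3 u'(x) v'(x) dx.
Thus ∫_0^3 u'(x) v'(x) dx = ∫_0^3 f(x) v(x) dx + [u'(x) v(x)]_0^3.
Choose V so that boundary terms are either known or forced to vanish.
Mixed BC: u(0) = 0 (Dirichlet) and u'(3) = 0 (Neumann). Define V = {v ∈ H^1(0, 3) : v(0) = 0}. Then [u' v]_0^3 = u'(3)·v(3) − u'(0)·0 = 0.
Weak formulation: find u (satisfying any essential BC) such that ∫_0^3 u'(x) v'(x) dx = ∫_0^3 f v dx for all v ∈ V (Dirichlet at 0 absorbed into V; the Neumann datum at x = 3 is zero, so no boundary term remains).
Substituting f(x) = x*(x + 1), the right-hand side is ∫_0^3 (x*(x + 1)) v dx.


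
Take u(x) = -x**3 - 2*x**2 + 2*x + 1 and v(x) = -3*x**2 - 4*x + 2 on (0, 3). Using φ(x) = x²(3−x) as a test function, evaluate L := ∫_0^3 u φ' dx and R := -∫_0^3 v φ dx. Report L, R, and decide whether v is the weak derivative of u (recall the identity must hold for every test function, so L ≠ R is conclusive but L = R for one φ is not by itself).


LHS = 108, RHS = 108. Yes, v = u' weakly.

u(x) = -x**3 - 2*x**2 + 2*x + 1, classical derivative u'(x) = -3*x**2 - 4*x + 2.
φ(x) = x²(3−x), so φ'(x) = 3*x*(2 - x).
Note φ(0) = φ(3) = 0, so the boundary term u·φ vanishes.
LHS = ∫_0^3 u(x) φ'(x) dx = ∫_0^3 (3*x^5 - 18*x^3 + 9*x^2 + 6*x) dx. Term by term:
  ∫_0^3 3*x^5 dx = 729/2;  ∫_0^3 -18*x^3 dx = -729/2;  ∫_0^3 9*x^2 dx = 81;
  ∫_0^3 6*x dx = 27.
Sum: 729/2 − 729/2 + 81 + 27 = 108.
So LHS = 108.
∫_0^3 v(x) φ(x) dx = ∫_0^3 (3*x^5 - 5*x^4 - 14*x^3 + 6*x^2) dx. Term by term:
  ∫_0^3 3*x^5 dx = 729/2;  ∫_0^3 -5*x^4 dx = -243;  ∫_0^3 -14*x^3 dx = -567/2;
  ∫_0^3 6*x^2 dx = 54.
Sum: 729/2 − 243 − 567/2 + 54 = -108.
So RHS = -∫_0^3 v(x) φ(x) dx = 108.
LHS = RHS, so the identity holds for this test φ.
Moreover u is smooth here and v(x) = u'(x) = -3*x**2 - 4*x + 2 pointwise, so the identity holds for every test function. Hence v is the weak derivative of u.


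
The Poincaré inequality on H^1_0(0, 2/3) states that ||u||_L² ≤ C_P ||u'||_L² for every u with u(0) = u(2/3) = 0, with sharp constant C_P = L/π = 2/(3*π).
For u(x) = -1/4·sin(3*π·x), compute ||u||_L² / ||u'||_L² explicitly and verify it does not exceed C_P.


||u||_L² / ||u'||_L² = 1/(3*π) < C_P = 2/(3*π).

u(x) = -1/4·sin(3*π·x), so u'(x) = -3*π*cos(3*π*x)/4.
Writing u(x) = A·sin(kπx/L) with A = -1/4 and k = 2, use ∫_0^L sin²(kπx/L) dx = L/2 and ∫_0^L cos²(kπx/L) dx = L/2.
u² = 1/16·sin²(3*π·x) and (u')² = 9*π^2/16·cos²(3*π·x), and each of sin², cos² integrates to L/2 = 1/3 over (0, 2/3).
∫_0^2/3 u² dx = 1/48, so ||u||_L² = sqrt(3)/12.
∫_0^2/3 (u')² dx = 3*π^2/16, so ||u'||_L² = sqrt(3)*π/4.
Ratio ||u||_L² / ||u'||_L² = 1/(3*π).
Sharp Poincaré constant on H^1_0(0, 2/3) is C_P = L/π = 2/(3*π), achieved by sin(3*π/2·x).
This is the k = 2 harmonic; the ratio L/(kπ) is strictly less than C_P = L/π, consistent with the sharp inequality ||u||_L² ≤ C_P ||u'||_L².


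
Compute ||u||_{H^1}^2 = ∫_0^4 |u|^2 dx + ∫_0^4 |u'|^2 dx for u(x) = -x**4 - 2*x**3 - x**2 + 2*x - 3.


||u||_{H^1}^2 = 49550492/315

The H^1 norm (squared) on an interval (0, L) is
  ||u||_{H^1}^2 = ∫_0^L u(x)^2 dx + ∫_0^L u'(x)^2 dx.
Compute u'(x) = -4*x**3 - 6*x**2 - 2*x + 2.
Then u(x)^2 = x**8 + 4*x**7 + 6*x**6 - x**4 + 8*x**3 + 10*x**2 - 12*x + 9 and u'(x)^2 = 16*x**6 + 48*x**5 + 52*x**4 + 8*x**3 - 20*x**2 - 8*x + 4.
Integrate each monomial from 0 to 4 using ∫_0^4 c·x^n dx = c·4^(n+1)/(n+1):
  ∫_0^4 u(x)^2 dx = ∫_0^4 (x^8 + 4*x^7 + 6*x^6 - x^4 + 8*x^3 + 10*x^2 - 12*x + 9) dx. Term by term:
    ∫_0^4 x^8 dx = 262144/9;  ∫_0^4 4*x^7 dx = 32768;  ∫_0^4 6*x^6 dx = 98304/7;
    ∫_0^4 -x^4 dx = -1024/5;  ∫_0^4 8*x^3 dx = 512;  ∫_0^4 10*x^2 dx = 640/3;
    ∫_0^4 -12*x dx = -96;  ∫_0^4 9 dx = 36.
  Sum: 262144/9 + 32768 + 98304/7 − 1024/5 + 512 + 640/3 − 96 + 36 = 24065708/315.
  ∫_0^4 u'(x)^2 dx = ∫_0^4 (16*x^6 + 48*x^5 + 52*x^4 + 8*x^3 - 20*x^2 - 8*x + 4) dx. Term by term:
    ∫_0^4 16*x^6 dx = 262144/7;  ∫_0^4 48*x^5 dx = 32768;  ∫_0^4 52*x^4 dx = 53248/5;
    ∫_0^4 8*x^3 dx = 512;  ∫_0^4 -20*x^2 dx = -1280/3;  ∫_0^4 -8*x dx = -64;
    ∫_0^4 4 dx = 16.
  Sum: 262144/7 + 32768 + 53248/5 + 512 − 1280/3 − 64 + 16 = 8494928/105.
Adding: ||u||_{H^1}^2 = 24065708/315 + 8494928/105 = 49550492/315.


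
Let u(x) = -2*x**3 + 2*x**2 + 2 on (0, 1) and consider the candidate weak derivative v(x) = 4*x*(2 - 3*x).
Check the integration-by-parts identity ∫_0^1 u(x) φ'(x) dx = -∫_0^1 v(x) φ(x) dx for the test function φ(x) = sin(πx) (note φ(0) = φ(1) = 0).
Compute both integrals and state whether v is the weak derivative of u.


LHS = -24/π^3 + 2/π, RHS = -48/π^3 + 4/π. No, v is not the weak derivative of u.

u(x) = -2*x**3 + 2*x**2 + 2, classical derivative u'(x) = -6*x**2 + 4*x.
φ(x) = sin(πx), so φ'(x) = π*cos(π*x).
Note φ(0) = φ(1) = 0, so the boundary term u·φ vanishes.
LHS = ∫_0^1 u(x) φ'(x) dx = ∫_0^1 (-2*π*x^3*cos(π*x) + 2*π*x^2*cos(π*x) + 2*π*cos(π*x)) dx. Term by term:
  ∫_0^1 2*π*cos(π*x) dx = 0;  ∫_0^1 -2*π*x^3*cos(π*x) dx = -24/π^3 + 6/π;  ∫_0^1 2*π*x^2*cos(π*x) dx = -4/π.
Sum: 0 + -24/π^3 + 6/π − 4/π = -24/π^3 + 2/π.
So LHS = -24/π^3 + 2/π.
∫_0^1 v(x) φ(x) dx = ∫_0^1 (-12*x^2*sin(π*x) + 8*x*sin(π*x)) dx. Term by term:
  ∫_0^1 -12*x^2*sin(π*x) dx = -12/π + 48/π^3;  ∫_0^1 8*x*sin(π*x) dx = 8/π.
Sum: -12/π + 48/π^3 + 8/π = -4/π + 48/π^3.
So RHS = -∫_0^1 v(x) φ(x) dx = -48/π^3 + 4/π.
LHS − RHS = -2/π + 24/π^3 ≠ 0, so the identity fails.
(For a valid weak derivative the identity must hold for EVERY test function, in particular this one. The failure shows v is NOT the weak derivative of u.)
Correct weak derivative would be u'(x) = -6*x**2 + 4*x.


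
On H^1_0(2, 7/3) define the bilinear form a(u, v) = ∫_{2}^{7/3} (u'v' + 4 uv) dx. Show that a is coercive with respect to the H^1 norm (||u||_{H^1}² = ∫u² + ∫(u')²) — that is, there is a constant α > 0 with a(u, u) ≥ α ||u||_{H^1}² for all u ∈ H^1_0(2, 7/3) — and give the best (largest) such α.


α = 1

Coercivity of a(·,·) on H^1_0(2, 7/3) means a(u, u) ≥ α ||u||_{H^1}² for every u ∈ H^1_0.
The interval has length L = 1/3, and Poincaré/coercivity depend only on L. Here a(u, u) = ∫(u')² + (4)·∫u².
Here c = 4 ≥ 1, so a(u,u) = ∫(u')² + c∫u² ≥ ∫(u')² + ∫u² = ||u||_{H^1}², i.e. α = 1 works. No larger α is possible: a(u,u) ≥ α||u||_{H^1}² means (1−α)∫(u')² ≥ (α−c)∫u², and for the modes u_n = sin(nπ(x−x₀)/L) (x₀ the left endpoint) one has ∫u_n²/∫(u_n')² = (L/(nπ))² → 0, so a(u_n,u_n)/||u_n||_{H^1}² → 1. Hence the optimal constant is α = 1.
Therefore α = 1.


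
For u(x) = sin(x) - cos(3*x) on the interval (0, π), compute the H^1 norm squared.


||u||_{H^1(0,π)}^2 = 6*π

u'(x) = 3*sin(3*x) + cos(x).
Expand u² and (u')² and integrate term by term on (0, π), using: for integers n ≥ 1, ∫_0^π sin²(nx) dx = ∫_0^π cos²(nx) dx = π/2; for n ≠ n', ∫_0^π sin(nx)sin(n'x) dx = ∫_0^π cos(nx)cos(n'x) dx = 0; and by product-to-sum, ∫_0^π sin(nx)cos(n'x) dx = ½∫_0^π [sin((n+n')x) + sin((n−n')x)] dx, which is 0 when n+n' is even and 2n/(n²−n'²) when n+n' is odd (it need not vanish on (0, π)).
  u² squared terms: (-1)²·∫cos(3x)² dx = 1·π/2 = π/2;  (1)²·∫sin(x)² dx = 1·π/2 = π/2.
  u² cross terms: 2·(-1)·(1)·∫cos(3x)·sin(x) dx = -2·(0) = 0.
  So ∫_0^π u² dx = π/2 + π/2 + 0 = π.
  (u')² squared terms: (3)²·∫sin(3x)² dx = 9·π/2 = 9*π/2;  (1)²·∫cos(x)² dx = 1·π/2 = π/2.
  (u')² cross terms: 2·(3)·(1)·∫sin(3x)·cos(x) dx = 6·(0) = 0.
  So ∫_0^π (u')² dx = 9*π/2 + π/2 + 0 = 5*π.
||u||_{H^1}^2 = (π) + (5*π) = 6*π.


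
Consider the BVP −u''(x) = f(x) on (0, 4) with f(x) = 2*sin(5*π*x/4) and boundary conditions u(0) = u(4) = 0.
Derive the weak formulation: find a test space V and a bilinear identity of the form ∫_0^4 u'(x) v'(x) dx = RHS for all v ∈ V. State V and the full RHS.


V = H^1_0(0, 4) (so v(0) = v(4) = 0); weak form: ∫_0^4 u'v' dx = ∫_0^4 (2*sin(5*π*x/4)) v dx for all v ∈ V.

Multiply both sides by a test function v and integrate from 0 to 4:
  ∫_0^4 −u''(x) v(x) dx = ∫_0^4 f(x) v(x) dx.
Integrate the LHS by parts once:
  ∫_0^4 −u'' v dx = −[u'(x) v(x)]_0^4 + ∫_0^4 u'(x) v'(x) dx.
Thus ∫_0^4 u'(x) v'(x) dx = ∫_0^4 f(x) v(x) dx + [u'(x) v(x)]_0^4.
Choose V so that boundary terms are either known or forced to vanish.
u is Dirichlet: u(0) = u(4) = 0. Let V = H^1_0(0, 4); then v(0) = v(4) = 0, and [u' v]_0^4 = 0.
Weak formulation: find u (satisfying any essential BC) such that ∫_0^4 u'(x) v'(x) dx = ∫_0^4 f v dx for all v ∈ V.
Substituting f(x) = 2*sin(5*π*x/4), the right-hand side is ∫_0^4 (2*sin(5*π*x/4)) v dx.


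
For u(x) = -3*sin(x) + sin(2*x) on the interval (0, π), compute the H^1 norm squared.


||u||_{H^1(0,π)}^2 = 23*π/2

u'(x) = -3*cos(x) + 2*cos(2*x).
Expand u² and (u')² and integrate term by term on (0, π), using: for integers n ≥ 1, ∫_0^π sin²(nx) dx = ∫_0^π cos²(nx) dx = π/2; for n ≠ n', ∫_0^π sin(nx)sin(n'x) dx = ∫_0^π cos(nx)cos(n'x) dx = 0; and by product-to-sum, ∫_0^π sin(nx)cos(n'x) dx = ½∫_0^π [sin((n+n')x) + sin((n−n')x)] dx, which is 0 when n+n' is even and 2n/(n²−n'²) when n+n' is odd (it need not vanish on (0, π)).
  u² squared terms: (-3)²·∫sin(x)² dx = 9·π/2 = 9*π/2;  (1)²·∫sin(2x)² dx = 1·π/2 = π/2.
  u² cross terms: 2·(-3)·(1)·∫sin(x)·sin(2x) dx = -6·(0) = 0.
  So ∫_0^π u² dx = 9*π/2 + π/2 + 0 = 5*π.
  (u')² squared terms: (-3)²·∫cos(x)² dx = 9·π/2 = 9*π/2;  (2)²·∫cos(2x)² dx = 4·π/2 = 2*π.
  (u')² cross terms: 2·(-3)·(2)·∫cos(x)·cos(2x) dx = -12·(0) = 0.
  So ∫_0^π (u')² dx = 9*π/2 + 2*π + 0 = 13*π/2.
||u||_{H^1}^2 = (5*π) + (13*π/2) = 23*π/2.


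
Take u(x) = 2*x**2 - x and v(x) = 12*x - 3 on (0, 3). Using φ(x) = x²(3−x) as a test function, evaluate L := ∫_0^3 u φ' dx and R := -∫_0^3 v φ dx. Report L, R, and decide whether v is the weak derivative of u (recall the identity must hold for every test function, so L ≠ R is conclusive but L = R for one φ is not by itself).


LHS = -837/20, RHS = -2511/20. No, v is not the weak derivative of u.

u(x) = 2*x**2 - x, classical derivative u'(x) = 4*x - 1.
φ(x) = x²(3−x), so φ'(x) = 3*x*(2 - x).
Note φ(0) = φ(3) = 0, so the boundary term u·φ vanishes.
LHS = ∫_0^3 u(x) φ'(x) dx = ∫_0^3 (-6*x^4 + 15*x^3 - 6*x^2) dx. Term by term:
  ∫_0^3 -6*x^4 dx = -1458/5;  ∫_0^3 15*x^3 dx = 1215/4;  ∫_0^3 -6*x^2 dx = -54.
Sum: -1458/5 + 1215/4 − 54 = -837/20.
So LHS = -837/20.
∫_0^3 v(x) φ(x) dx = ∫_0^3 (-12*x^4 + 39*x^3 - 9*x^2) dx. Term by term:
  ∫_0^3 -12*x^4 dx = -2916/5;  ∫_0^3 39*x^3 dx = 3159/4;  ∫_0^3 -9*x^2 dx = -81.
Sum: -2916/5 + 3159/4 − 81 = 2511/20.
So RHS = -∫_0^3 v(x) φ(x) dx = -2511/20.
LHS − RHS = 837/10 ≠ 0, so the identity fails.
(For a valid weak derivative the identity must hold for EVERY test function, in particular this one. The failure shows v is NOT the weak derivative of u.)
Correct weak derivative would be u'(x) = 4*x - 1.
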